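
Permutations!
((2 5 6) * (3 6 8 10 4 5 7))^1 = (2 7 3 6)(4 5 8 10)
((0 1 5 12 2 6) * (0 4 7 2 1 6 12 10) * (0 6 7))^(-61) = ((0 7 2 12 1 5 10 6 4))^(-61) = (0 2 1 10 4 7 12 5 6)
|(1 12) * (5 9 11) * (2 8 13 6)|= 12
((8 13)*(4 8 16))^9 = (4 8 13 16)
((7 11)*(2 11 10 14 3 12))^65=((2 11 7 10 14 3 12))^65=(2 7 14 12 11 10 3)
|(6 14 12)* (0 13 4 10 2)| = 15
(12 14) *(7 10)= [0, 1, 2, 3, 4, 5, 6, 10, 8, 9, 7, 11, 14, 13, 12]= (7 10)(12 14)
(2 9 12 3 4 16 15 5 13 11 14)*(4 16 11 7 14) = [0, 1, 9, 16, 11, 13, 6, 14, 8, 12, 10, 4, 3, 7, 2, 5, 15] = (2 9 12 3 16 15 5 13 7 14)(4 11)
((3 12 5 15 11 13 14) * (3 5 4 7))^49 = ((3 12 4 7)(5 15 11 13 14))^49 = (3 12 4 7)(5 14 13 11 15)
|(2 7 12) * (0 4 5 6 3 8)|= 6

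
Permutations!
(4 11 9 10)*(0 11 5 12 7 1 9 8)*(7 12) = (12)(0 11 8)(1 9 10 4 5 7) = [11, 9, 2, 3, 5, 7, 6, 1, 0, 10, 4, 8, 12]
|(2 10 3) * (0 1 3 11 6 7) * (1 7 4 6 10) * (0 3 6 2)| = |(0 7 3)(1 6 4 2)(10 11)| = 12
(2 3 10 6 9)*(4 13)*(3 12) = (2 12 3 10 6 9)(4 13) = [0, 1, 12, 10, 13, 5, 9, 7, 8, 2, 6, 11, 3, 4]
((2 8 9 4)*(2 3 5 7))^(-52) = (2 3 8 5 9 7 4)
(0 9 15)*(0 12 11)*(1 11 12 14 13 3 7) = (0 9 15 14 13 3 7 1 11) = [9, 11, 2, 7, 4, 5, 6, 1, 8, 15, 10, 0, 12, 3, 13, 14]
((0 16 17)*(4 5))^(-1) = ((0 16 17)(4 5))^(-1) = (0 17 16)(4 5)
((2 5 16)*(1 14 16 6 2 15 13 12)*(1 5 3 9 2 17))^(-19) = (1 17 6 5 12 13 15 16 14)(2 9 3)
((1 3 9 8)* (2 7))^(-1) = (1 8 9 3)(2 7)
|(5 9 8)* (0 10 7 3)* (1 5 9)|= |(0 10 7 3)(1 5)(8 9)|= 4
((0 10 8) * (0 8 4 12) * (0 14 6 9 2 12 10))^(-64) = (2 12 14 6 9) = ((2 12 14 6 9)(4 10))^(-64)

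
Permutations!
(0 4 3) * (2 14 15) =(0 4 3)(2 14 15) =[4, 1, 14, 0, 3, 5, 6, 7, 8, 9, 10, 11, 12, 13, 15, 2]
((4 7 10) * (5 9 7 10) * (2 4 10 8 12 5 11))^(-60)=((2 4 8 12 5 9 7 11))^(-60)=(2 5)(4 9)(7 8)(11 12)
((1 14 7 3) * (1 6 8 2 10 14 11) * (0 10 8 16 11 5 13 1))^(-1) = (0 11 16 6 3 7 14 10)(1 13 5)(2 8)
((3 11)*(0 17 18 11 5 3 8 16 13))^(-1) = (0 13 16 8 11 18 17)(3 5)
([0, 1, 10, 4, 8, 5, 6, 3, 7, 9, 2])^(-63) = (2 10)(3 4 8 7)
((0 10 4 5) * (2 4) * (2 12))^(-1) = (0 5 4 2 12 10)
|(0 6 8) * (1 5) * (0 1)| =|(0 6 8 1 5)| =5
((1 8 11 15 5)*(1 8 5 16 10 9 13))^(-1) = ((1 5 8 11 15 16 10 9 13))^(-1) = (1 13 9 10 16 15 11 8 5)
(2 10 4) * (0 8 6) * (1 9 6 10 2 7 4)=(0 8 10 1 9 6)(4 7)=[8, 9, 2, 3, 7, 5, 0, 4, 10, 6, 1]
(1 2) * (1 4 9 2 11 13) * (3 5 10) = (1 11 13)(2 4 9)(3 5 10) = [0, 11, 4, 5, 9, 10, 6, 7, 8, 2, 3, 13, 12, 1]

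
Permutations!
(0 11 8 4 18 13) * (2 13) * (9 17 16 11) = (0 9 17 16 11 8 4 18 2 13) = [9, 1, 13, 3, 18, 5, 6, 7, 4, 17, 10, 8, 12, 0, 14, 15, 11, 16, 2]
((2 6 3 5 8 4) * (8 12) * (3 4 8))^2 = ((2 6 4)(3 5 12))^2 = (2 4 6)(3 12 5)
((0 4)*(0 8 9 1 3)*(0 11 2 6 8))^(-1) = (0 4)(1 9 8 6 2 11 3)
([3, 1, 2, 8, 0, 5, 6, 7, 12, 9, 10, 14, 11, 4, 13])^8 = (14)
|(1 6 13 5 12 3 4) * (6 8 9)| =9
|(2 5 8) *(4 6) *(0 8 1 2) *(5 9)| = |(0 8)(1 2 9 5)(4 6)| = 4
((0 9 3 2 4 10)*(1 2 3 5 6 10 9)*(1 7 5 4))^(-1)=(0 10 6 5 7)(1 2)(4 9)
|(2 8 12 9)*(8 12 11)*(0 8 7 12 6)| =|(0 8 11 7 12 9 2 6)| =8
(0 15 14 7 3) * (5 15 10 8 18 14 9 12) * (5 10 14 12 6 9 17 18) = (0 14 7 3)(5 15 17 18 12 10 8)(6 9) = [14, 1, 2, 0, 4, 15, 9, 3, 5, 6, 8, 11, 10, 13, 7, 17, 16, 18, 12]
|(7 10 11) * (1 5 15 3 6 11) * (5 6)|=15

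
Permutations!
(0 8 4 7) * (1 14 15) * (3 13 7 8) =(0 3 13 7)(1 14 15)(4 8) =[3, 14, 2, 13, 8, 5, 6, 0, 4, 9, 10, 11, 12, 7, 15, 1]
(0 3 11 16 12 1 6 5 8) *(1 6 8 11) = [3, 8, 2, 1, 4, 11, 5, 7, 0, 9, 10, 16, 6, 13, 14, 15, 12] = (0 3 1 8)(5 11 16 12 6)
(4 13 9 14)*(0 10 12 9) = (0 10 12 9 14 4 13) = [10, 1, 2, 3, 13, 5, 6, 7, 8, 14, 12, 11, 9, 0, 4]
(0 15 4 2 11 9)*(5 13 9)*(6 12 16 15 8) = [8, 1, 11, 3, 2, 13, 12, 7, 6, 0, 10, 5, 16, 9, 14, 4, 15] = (0 8 6 12 16 15 4 2 11 5 13 9)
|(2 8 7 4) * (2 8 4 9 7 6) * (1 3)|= 4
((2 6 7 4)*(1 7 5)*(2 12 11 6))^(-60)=(1 12 5 4 6 7 11)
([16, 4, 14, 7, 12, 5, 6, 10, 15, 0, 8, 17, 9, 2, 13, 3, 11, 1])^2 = (0 11 1 12)(2 13 14)(3 10 15 7 8)(4 9 16 17)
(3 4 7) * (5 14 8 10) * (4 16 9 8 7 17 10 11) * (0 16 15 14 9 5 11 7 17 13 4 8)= (0 16 5 9)(3 15 14 17 10 11 8 7)(4 13)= [16, 1, 2, 15, 13, 9, 6, 3, 7, 0, 11, 8, 12, 4, 17, 14, 5, 10]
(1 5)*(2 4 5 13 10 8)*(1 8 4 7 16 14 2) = (1 13 10 4 5 8)(2 7 16 14) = [0, 13, 7, 3, 5, 8, 6, 16, 1, 9, 4, 11, 12, 10, 2, 15, 14]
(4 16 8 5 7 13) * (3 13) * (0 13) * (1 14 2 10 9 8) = (0 13 4 16 1 14 2 10 9 8 5 7 3) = [13, 14, 10, 0, 16, 7, 6, 3, 5, 8, 9, 11, 12, 4, 2, 15, 1]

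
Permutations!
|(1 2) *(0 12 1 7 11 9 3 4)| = |(0 12 1 2 7 11 9 3 4)| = 9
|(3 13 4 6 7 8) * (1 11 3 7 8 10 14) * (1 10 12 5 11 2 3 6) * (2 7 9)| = 12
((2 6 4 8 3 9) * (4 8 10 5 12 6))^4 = ((2 4 10 5 12 6 8 3 9))^4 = (2 12 9 5 3 10 8 4 6)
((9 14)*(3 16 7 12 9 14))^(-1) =(3 9 12 7 16) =((3 16 7 12 9))^(-1)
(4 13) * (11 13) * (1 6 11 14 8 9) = (1 6 11 13 4 14 8 9) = [0, 6, 2, 3, 14, 5, 11, 7, 9, 1, 10, 13, 12, 4, 8]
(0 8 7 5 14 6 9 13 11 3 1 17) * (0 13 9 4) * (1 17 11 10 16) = (0 8 7 5 14 6 4)(1 11 3 17 13 10 16) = [8, 11, 2, 17, 0, 14, 4, 5, 7, 9, 16, 3, 12, 10, 6, 15, 1, 13]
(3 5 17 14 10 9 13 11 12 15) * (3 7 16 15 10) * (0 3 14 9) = (0 3 5 17 9 13 11 12 10)(7 16 15) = [3, 1, 2, 5, 4, 17, 6, 16, 8, 13, 0, 12, 10, 11, 14, 7, 15, 9]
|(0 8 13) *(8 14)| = 4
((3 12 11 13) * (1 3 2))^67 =((1 3 12 11 13 2))^67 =(1 3 12 11 13 2)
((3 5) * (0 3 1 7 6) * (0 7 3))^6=(7)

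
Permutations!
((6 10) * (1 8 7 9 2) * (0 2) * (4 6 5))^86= ((0 2 1 8 7 9)(4 6 10 5))^86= (0 1 7)(2 8 9)(4 10)(5 6)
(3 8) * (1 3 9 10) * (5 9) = (1 3 8 5 9 10) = [0, 3, 2, 8, 4, 9, 6, 7, 5, 10, 1]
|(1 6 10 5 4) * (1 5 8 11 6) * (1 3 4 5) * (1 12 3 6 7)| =6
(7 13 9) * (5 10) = [0, 1, 2, 3, 4, 10, 6, 13, 8, 7, 5, 11, 12, 9] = (5 10)(7 13 9)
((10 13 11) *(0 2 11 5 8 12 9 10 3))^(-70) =(0 11)(2 3)(5 12 10)(8 9 13)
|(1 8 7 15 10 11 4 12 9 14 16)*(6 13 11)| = 13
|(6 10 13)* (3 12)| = 6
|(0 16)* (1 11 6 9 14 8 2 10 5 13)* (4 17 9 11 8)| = 12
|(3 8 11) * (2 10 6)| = |(2 10 6)(3 8 11)| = 3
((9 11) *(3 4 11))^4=(11)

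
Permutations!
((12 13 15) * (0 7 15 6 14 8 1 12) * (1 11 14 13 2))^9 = (15)(6 13)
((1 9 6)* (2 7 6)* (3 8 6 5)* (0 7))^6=(0 1 3)(2 6 5)(7 9 8)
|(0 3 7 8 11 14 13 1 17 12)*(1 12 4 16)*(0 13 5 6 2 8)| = |(0 3 7)(1 17 4 16)(2 8 11 14 5 6)(12 13)| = 12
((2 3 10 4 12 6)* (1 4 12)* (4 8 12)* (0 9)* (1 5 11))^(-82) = (1 5 10 2 12)(3 6 8 11 4)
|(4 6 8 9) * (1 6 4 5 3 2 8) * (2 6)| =|(1 2 8 9 5 3 6)| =7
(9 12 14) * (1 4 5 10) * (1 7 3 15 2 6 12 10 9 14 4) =[0, 1, 6, 15, 5, 9, 12, 3, 8, 10, 7, 11, 4, 13, 14, 2] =(2 6 12 4 5 9 10 7 3 15)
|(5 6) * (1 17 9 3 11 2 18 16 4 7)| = |(1 17 9 3 11 2 18 16 4 7)(5 6)| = 10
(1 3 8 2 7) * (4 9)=(1 3 8 2 7)(4 9)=[0, 3, 7, 8, 9, 5, 6, 1, 2, 4]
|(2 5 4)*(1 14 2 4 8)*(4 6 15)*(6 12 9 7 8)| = |(1 14 2 5 6 15 4 12 9 7 8)| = 11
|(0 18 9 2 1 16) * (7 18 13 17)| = |(0 13 17 7 18 9 2 1 16)| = 9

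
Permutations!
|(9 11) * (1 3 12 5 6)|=|(1 3 12 5 6)(9 11)|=10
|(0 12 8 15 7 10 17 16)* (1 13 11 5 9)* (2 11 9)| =|(0 12 8 15 7 10 17 16)(1 13 9)(2 11 5)| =24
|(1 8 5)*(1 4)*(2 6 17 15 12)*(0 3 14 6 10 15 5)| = |(0 3 14 6 17 5 4 1 8)(2 10 15 12)| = 36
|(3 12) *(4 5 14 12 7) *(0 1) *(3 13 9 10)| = 18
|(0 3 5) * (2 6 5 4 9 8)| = 8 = |(0 3 4 9 8 2 6 5)|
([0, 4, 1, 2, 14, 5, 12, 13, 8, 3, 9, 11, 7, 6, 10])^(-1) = [0, 2, 3, 9, 1, 5, 13, 12, 8, 10, 14, 11, 6, 7, 4]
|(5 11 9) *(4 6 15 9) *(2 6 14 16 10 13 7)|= |(2 6 15 9 5 11 4 14 16 10 13 7)|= 12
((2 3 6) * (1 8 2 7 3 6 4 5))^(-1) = (1 5 4 3 7 6 2 8)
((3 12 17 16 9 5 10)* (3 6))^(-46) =((3 12 17 16 9 5 10 6))^(-46) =(3 17 9 10)(5 6 12 16)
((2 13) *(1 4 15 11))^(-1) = (1 11 15 4)(2 13)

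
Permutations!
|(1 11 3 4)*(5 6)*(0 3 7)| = |(0 3 4 1 11 7)(5 6)| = 6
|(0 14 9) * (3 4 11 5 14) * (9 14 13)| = |(14)(0 3 4 11 5 13 9)| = 7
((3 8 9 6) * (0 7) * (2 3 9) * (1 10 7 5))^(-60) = ((0 5 1 10 7)(2 3 8)(6 9))^(-60) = (10)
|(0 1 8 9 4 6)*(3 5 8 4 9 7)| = 4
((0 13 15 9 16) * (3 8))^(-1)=((0 13 15 9 16)(3 8))^(-1)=(0 16 9 15 13)(3 8)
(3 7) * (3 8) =(3 7 8) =[0, 1, 2, 7, 4, 5, 6, 8, 3]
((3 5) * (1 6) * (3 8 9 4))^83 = ((1 6)(3 5 8 9 4))^83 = (1 6)(3 9 5 4 8)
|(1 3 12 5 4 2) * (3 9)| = 7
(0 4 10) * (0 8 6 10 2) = (0 4 2)(6 10 8) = [4, 1, 0, 3, 2, 5, 10, 7, 6, 9, 8]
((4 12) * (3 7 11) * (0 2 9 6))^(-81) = ((0 2 9 6)(3 7 11)(4 12))^(-81) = (0 6 9 2)(4 12)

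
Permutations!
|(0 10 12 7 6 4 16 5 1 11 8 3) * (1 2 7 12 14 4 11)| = |(0 10 14 4 16 5 2 7 6 11 8 3)| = 12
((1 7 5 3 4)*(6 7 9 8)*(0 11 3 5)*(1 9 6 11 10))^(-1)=(0 7 6 1 10)(3 11 8 9 4)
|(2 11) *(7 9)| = |(2 11)(7 9)| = 2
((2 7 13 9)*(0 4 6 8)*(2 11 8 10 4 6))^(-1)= (0 8 11 9 13 7 2 4 10 6)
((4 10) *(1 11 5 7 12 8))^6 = (12)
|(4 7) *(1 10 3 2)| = 4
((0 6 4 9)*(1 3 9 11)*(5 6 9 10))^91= (11)(0 9)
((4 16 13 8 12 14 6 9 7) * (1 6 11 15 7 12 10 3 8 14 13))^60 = ((1 6 9 12 13 14 11 15 7 4 16)(3 8 10))^60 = (1 14 16 13 4 12 7 9 15 6 11)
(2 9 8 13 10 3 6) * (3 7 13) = (2 9 8 3 6)(7 13 10) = [0, 1, 9, 6, 4, 5, 2, 13, 3, 8, 7, 11, 12, 10]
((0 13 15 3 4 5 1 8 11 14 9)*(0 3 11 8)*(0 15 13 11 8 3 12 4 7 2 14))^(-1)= ((0 11)(1 15 8 3 7 2 14 9 12 4 5))^(-1)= (0 11)(1 5 4 12 9 14 2 7 3 8 15)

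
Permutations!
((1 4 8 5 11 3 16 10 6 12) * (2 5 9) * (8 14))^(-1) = (1 12 6 10 16 3 11 5 2 9 8 14 4)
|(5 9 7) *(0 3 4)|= |(0 3 4)(5 9 7)|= 3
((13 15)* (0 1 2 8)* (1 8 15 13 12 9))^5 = (15)(0 8)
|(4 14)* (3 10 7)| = |(3 10 7)(4 14)| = 6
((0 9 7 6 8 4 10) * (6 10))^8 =(10)(4 8 6)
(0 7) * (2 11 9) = (0 7)(2 11 9) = [7, 1, 11, 3, 4, 5, 6, 0, 8, 2, 10, 9]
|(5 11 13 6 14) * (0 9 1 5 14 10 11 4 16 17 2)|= 8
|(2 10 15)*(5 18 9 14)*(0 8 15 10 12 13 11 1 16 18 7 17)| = 15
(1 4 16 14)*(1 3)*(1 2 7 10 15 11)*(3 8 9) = [0, 4, 7, 2, 16, 5, 6, 10, 9, 3, 15, 1, 12, 13, 8, 11, 14] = (1 4 16 14 8 9 3 2 7 10 15 11)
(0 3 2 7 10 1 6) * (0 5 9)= (0 3 2 7 10 1 6 5 9)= [3, 6, 7, 2, 4, 9, 5, 10, 8, 0, 1]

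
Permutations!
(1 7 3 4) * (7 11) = [0, 11, 2, 4, 1, 5, 6, 3, 8, 9, 10, 7] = (1 11 7 3 4)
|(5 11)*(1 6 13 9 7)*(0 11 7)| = 8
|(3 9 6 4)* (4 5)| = 5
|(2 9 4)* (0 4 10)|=|(0 4 2 9 10)|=5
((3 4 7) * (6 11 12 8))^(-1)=(3 7 4)(6 8 12 11)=((3 4 7)(6 11 12 8))^(-1)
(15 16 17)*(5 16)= (5 16 17 15)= [0, 1, 2, 3, 4, 16, 6, 7, 8, 9, 10, 11, 12, 13, 14, 5, 17, 15]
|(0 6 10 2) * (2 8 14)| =|(0 6 10 8 14 2)| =6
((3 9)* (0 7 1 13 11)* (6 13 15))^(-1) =((0 7 1 15 6 13 11)(3 9))^(-1) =(0 11 13 6 15 1 7)(3 9)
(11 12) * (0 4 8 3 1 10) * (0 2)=(0 4 8 3 1 10 2)(11 12)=[4, 10, 0, 1, 8, 5, 6, 7, 3, 9, 2, 12, 11]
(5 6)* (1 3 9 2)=(1 3 9 2)(5 6)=[0, 3, 1, 9, 4, 6, 5, 7, 8, 2]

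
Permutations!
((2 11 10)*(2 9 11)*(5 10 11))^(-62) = ((11)(5 10 9))^(-62) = (11)(5 10 9)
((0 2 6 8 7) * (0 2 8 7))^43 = ((0 8)(2 6 7))^43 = (0 8)(2 6 7)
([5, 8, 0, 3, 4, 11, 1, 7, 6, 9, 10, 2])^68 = [0, 6, 2, 3, 4, 5, 8, 7, 1, 9, 10, 11]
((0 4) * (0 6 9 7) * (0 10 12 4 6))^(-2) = (0 12 7 6 4 10 9)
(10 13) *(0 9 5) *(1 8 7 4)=(0 9 5)(1 8 7 4)(10 13)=[9, 8, 2, 3, 1, 0, 6, 4, 7, 5, 13, 11, 12, 10]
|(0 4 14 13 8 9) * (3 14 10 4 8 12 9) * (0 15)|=|(0 8 3 14 13 12 9 15)(4 10)|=8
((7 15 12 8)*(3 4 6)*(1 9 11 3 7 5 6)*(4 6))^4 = (1 6 8 9 7 5 11 15 4 3 12)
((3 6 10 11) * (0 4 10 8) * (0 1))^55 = (0 1 8 6 3 11 10 4)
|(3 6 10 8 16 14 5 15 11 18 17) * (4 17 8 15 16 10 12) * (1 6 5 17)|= 20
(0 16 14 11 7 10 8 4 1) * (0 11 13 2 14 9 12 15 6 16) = (1 11 7 10 8 4)(2 14 13)(6 16 9 12 15) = [0, 11, 14, 3, 1, 5, 16, 10, 4, 12, 8, 7, 15, 2, 13, 6, 9]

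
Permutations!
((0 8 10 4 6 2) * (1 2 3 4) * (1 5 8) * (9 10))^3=(5 10 9 8)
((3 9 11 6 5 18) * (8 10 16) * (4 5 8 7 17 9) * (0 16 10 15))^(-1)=(0 15 8 6 11 9 17 7 16)(3 18 5 4)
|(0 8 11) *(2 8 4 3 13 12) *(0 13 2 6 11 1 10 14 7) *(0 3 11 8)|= |(0 4 11 13 12 6 8 1 10 14 7 3 2)|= 13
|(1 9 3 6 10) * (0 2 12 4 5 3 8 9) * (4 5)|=|(0 2 12 5 3 6 10 1)(8 9)|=8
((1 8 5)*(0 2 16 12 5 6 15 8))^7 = (0 2 16 12 5 1)(6 15 8)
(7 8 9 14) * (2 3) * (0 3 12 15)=(0 3 2 12 15)(7 8 9 14)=[3, 1, 12, 2, 4, 5, 6, 8, 9, 14, 10, 11, 15, 13, 7, 0]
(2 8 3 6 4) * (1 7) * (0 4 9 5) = [4, 7, 8, 6, 2, 0, 9, 1, 3, 5] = (0 4 2 8 3 6 9 5)(1 7)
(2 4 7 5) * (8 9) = (2 4 7 5)(8 9) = [0, 1, 4, 3, 7, 2, 6, 5, 9, 8]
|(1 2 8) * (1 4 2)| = 3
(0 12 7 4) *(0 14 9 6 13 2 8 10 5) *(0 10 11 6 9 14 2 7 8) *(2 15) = [12, 1, 0, 3, 15, 10, 13, 4, 11, 9, 5, 6, 8, 7, 14, 2] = (0 12 8 11 6 13 7 4 15 2)(5 10)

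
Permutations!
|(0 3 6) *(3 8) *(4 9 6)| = |(0 8 3 4 9 6)| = 6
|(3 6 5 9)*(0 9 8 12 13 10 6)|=|(0 9 3)(5 8 12 13 10 6)|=6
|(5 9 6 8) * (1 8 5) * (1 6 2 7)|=7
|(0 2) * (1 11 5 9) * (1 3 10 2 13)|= |(0 13 1 11 5 9 3 10 2)|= 9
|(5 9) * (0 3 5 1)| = 5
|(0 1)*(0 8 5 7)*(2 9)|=10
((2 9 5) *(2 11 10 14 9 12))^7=(2 12)(5 10 9 11 14)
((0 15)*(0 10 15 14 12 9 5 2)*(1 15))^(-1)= ((0 14 12 9 5 2)(1 15 10))^(-1)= (0 2 5 9 12 14)(1 10 15)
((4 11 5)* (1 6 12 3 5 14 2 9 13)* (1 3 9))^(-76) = (1 6 12 9 13 3 5 4 11 14 2)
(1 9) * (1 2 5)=(1 9 2 5)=[0, 9, 5, 3, 4, 1, 6, 7, 8, 2]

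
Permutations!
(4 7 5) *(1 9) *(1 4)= (1 9 4 7 5)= [0, 9, 2, 3, 7, 1, 6, 5, 8, 4]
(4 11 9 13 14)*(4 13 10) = [0, 1, 2, 3, 11, 5, 6, 7, 8, 10, 4, 9, 12, 14, 13] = (4 11 9 10)(13 14)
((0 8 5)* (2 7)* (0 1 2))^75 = (0 1)(2 8)(5 7) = ((0 8 5 1 2 7))^75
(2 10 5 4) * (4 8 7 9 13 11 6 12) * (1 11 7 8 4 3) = (1 11 6 12 3)(2 10 5 4)(7 9 13) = [0, 11, 10, 1, 2, 4, 12, 9, 8, 13, 5, 6, 3, 7]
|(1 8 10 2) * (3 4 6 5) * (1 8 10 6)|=8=|(1 10 2 8 6 5 3 4)|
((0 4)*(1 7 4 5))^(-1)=((0 5 1 7 4))^(-1)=(0 4 7 1 5)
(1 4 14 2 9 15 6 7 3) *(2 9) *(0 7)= (0 7 3 1 4 14 9 15 6)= [7, 4, 2, 1, 14, 5, 0, 3, 8, 15, 10, 11, 12, 13, 9, 6]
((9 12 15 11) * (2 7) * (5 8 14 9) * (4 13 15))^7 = (2 7)(4 9 8 11 13 12 14 5 15)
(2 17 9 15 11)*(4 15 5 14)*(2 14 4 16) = [0, 1, 17, 3, 15, 4, 6, 7, 8, 5, 10, 14, 12, 13, 16, 11, 2, 9] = (2 17 9 5 4 15 11 14 16)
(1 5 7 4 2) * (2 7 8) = (1 5 8 2)(4 7) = [0, 5, 1, 3, 7, 8, 6, 4, 2]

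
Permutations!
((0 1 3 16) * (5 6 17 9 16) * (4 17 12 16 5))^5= (0 9)(1 5)(3 6)(4 12)(16 17)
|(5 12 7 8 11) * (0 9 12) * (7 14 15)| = |(0 9 12 14 15 7 8 11 5)| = 9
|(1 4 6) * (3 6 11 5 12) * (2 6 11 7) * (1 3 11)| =|(1 4 7 2 6 3)(5 12 11)| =6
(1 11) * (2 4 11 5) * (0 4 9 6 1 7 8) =[4, 5, 9, 3, 11, 2, 1, 8, 0, 6, 10, 7] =(0 4 11 7 8)(1 5 2 9 6)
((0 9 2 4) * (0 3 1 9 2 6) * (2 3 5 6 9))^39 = (9)(0 4 3 5 1 6 2)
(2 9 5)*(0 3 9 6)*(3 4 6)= (0 4 6)(2 3 9 5)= [4, 1, 3, 9, 6, 2, 0, 7, 8, 5]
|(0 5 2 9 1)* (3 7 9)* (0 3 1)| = |(0 5 2 1 3 7 9)| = 7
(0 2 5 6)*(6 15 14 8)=[2, 1, 5, 3, 4, 15, 0, 7, 6, 9, 10, 11, 12, 13, 8, 14]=(0 2 5 15 14 8 6)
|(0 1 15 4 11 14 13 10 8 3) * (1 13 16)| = 30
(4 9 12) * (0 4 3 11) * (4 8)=(0 8 4 9 12 3 11)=[8, 1, 2, 11, 9, 5, 6, 7, 4, 12, 10, 0, 3]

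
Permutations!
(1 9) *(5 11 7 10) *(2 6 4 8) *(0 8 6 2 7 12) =(0 8 7 10 5 11 12)(1 9)(4 6) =[8, 9, 2, 3, 6, 11, 4, 10, 7, 1, 5, 12, 0]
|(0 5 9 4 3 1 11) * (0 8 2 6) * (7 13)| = |(0 5 9 4 3 1 11 8 2 6)(7 13)| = 10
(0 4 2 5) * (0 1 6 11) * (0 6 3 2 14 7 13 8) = (0 4 14 7 13 8)(1 3 2 5)(6 11) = [4, 3, 5, 2, 14, 1, 11, 13, 0, 9, 10, 6, 12, 8, 7]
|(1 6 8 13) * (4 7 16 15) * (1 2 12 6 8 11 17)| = 8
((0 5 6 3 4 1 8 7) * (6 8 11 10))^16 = ((0 5 8 7)(1 11 10 6 3 4))^16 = (1 3 10)(4 6 11)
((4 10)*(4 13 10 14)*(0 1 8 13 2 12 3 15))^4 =((0 1 8 13 10 2 12 3 15)(4 14))^4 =(0 10 15 13 3 8 12 1 2)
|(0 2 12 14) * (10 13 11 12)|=|(0 2 10 13 11 12 14)|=7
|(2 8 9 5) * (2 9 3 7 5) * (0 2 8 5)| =|(0 2 5 9 8 3 7)| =7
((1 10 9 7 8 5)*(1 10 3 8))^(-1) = ((1 3 8 5 10 9 7))^(-1) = (1 7 9 10 5 8 3)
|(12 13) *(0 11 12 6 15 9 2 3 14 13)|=|(0 11 12)(2 3 14 13 6 15 9)|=21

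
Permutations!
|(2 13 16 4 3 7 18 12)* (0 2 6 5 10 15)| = 13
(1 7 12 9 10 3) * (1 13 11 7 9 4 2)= (1 9 10 3 13 11 7 12 4 2)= [0, 9, 1, 13, 2, 5, 6, 12, 8, 10, 3, 7, 4, 11]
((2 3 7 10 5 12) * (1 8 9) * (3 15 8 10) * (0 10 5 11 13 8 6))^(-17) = ((0 10 11 13 8 9 1 5 12 2 15 6)(3 7))^(-17) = (0 5 11 2 8 6 1 10 12 13 15 9)(3 7)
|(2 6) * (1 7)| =|(1 7)(2 6)| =2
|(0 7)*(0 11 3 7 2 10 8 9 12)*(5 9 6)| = 24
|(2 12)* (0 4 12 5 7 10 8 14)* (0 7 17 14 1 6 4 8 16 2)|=42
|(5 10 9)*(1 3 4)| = |(1 3 4)(5 10 9)| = 3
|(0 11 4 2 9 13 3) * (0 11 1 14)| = |(0 1 14)(2 9 13 3 11 4)| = 6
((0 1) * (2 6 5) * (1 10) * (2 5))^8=((0 10 1)(2 6))^8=(0 1 10)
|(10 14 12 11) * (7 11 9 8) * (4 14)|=|(4 14 12 9 8 7 11 10)|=8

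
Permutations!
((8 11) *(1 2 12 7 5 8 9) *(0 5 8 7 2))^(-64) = (12)(0 1 9 11 8 7 5)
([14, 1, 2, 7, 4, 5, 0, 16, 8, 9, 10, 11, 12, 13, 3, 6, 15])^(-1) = (0 6 15 16 7 3 14)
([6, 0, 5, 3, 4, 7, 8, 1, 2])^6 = [1, 7, 8, 3, 4, 2, 0, 5, 6]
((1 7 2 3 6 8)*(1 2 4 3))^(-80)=(1 6 7 8 4 2 3)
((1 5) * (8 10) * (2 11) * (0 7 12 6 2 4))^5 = ((0 7 12 6 2 11 4)(1 5)(8 10))^5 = (0 11 6 7 4 2 12)(1 5)(8 10)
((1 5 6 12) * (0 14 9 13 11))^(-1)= ((0 14 9 13 11)(1 5 6 12))^(-1)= (0 11 13 9 14)(1 12 6 5)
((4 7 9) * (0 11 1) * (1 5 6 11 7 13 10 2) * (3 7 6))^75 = (0 5 9 10)(1 11 7 13)(2 6 3 4)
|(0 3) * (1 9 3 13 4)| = 6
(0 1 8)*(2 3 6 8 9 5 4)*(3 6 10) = [1, 9, 6, 10, 2, 4, 8, 7, 0, 5, 3] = (0 1 9 5 4 2 6 8)(3 10)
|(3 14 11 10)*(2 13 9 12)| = 4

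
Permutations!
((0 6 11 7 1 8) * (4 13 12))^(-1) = ((0 6 11 7 1 8)(4 13 12))^(-1) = (0 8 1 7 11 6)(4 12 13)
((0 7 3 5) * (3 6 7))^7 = (0 3 5)(6 7)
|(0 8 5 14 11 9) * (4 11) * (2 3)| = |(0 8 5 14 4 11 9)(2 3)| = 14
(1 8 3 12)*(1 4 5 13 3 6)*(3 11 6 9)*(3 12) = (1 8 9 12 4 5 13 11 6) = [0, 8, 2, 3, 5, 13, 1, 7, 9, 12, 10, 6, 4, 11]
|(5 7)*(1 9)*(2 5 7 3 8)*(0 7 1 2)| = |(0 7 1 9 2 5 3 8)| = 8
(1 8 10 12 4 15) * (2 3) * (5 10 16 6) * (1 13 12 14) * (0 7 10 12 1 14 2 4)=[7, 8, 3, 4, 15, 12, 5, 10, 16, 9, 2, 11, 0, 1, 14, 13, 6]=(0 7 10 2 3 4 15 13 1 8 16 6 5 12)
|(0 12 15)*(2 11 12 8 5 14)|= |(0 8 5 14 2 11 12 15)|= 8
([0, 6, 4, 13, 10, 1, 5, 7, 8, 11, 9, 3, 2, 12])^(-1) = [0, 5, 12, 11, 2, 6, 1, 7, 8, 10, 4, 9, 13, 3]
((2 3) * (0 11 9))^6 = (11)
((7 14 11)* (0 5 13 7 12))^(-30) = (0 11 7 5 12 14 13)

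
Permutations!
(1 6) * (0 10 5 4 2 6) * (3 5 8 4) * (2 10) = (0 2 6 1)(3 5)(4 10 8) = [2, 0, 6, 5, 10, 3, 1, 7, 4, 9, 8]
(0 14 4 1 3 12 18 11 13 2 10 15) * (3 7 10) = (0 14 4 1 7 10 15)(2 3 12 18 11 13) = [14, 7, 3, 12, 1, 5, 6, 10, 8, 9, 15, 13, 18, 2, 4, 0, 16, 17, 11]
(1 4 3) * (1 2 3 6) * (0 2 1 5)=(0 2 3 1 4 6 5)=[2, 4, 3, 1, 6, 0, 5]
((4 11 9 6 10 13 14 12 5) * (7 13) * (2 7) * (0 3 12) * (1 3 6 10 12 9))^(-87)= (0 7 9 11 12 14 2 3 4 6 13 10 1 5)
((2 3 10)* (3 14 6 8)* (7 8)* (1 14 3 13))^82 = (1 8 6)(2 3 10)(7 14 13)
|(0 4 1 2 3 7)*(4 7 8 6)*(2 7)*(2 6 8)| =|(8)(0 6 4 1 7)(2 3)| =10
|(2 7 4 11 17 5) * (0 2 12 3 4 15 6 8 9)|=42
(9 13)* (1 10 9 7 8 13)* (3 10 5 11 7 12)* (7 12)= (1 5 11 12 3 10 9)(7 8 13)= [0, 5, 2, 10, 4, 11, 6, 8, 13, 1, 9, 12, 3, 7]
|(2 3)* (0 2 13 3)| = |(0 2)(3 13)| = 2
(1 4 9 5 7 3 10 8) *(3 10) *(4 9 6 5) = (1 9 4 6 5 7 10 8) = [0, 9, 2, 3, 6, 7, 5, 10, 1, 4, 8]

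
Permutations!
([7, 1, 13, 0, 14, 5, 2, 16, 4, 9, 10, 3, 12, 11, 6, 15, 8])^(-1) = (0 3 11 13 2 6 14 4 8 16 7)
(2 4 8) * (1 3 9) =(1 3 9)(2 4 8) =[0, 3, 4, 9, 8, 5, 6, 7, 2, 1]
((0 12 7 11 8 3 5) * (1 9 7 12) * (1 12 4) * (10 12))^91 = ((0 10 12 4 1 9 7 11 8 3 5))^91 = (0 4 7 3 10 1 11 5 12 9 8)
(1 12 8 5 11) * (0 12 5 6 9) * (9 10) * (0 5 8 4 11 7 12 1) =[1, 8, 2, 3, 11, 7, 10, 12, 6, 5, 9, 0, 4] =(0 1 8 6 10 9 5 7 12 4 11)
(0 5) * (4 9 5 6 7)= (0 6 7 4 9 5)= [6, 1, 2, 3, 9, 0, 7, 4, 8, 5]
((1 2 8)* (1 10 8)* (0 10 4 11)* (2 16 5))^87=(0 8 11 10 4)(1 2 5 16)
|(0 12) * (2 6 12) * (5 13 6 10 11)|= |(0 2 10 11 5 13 6 12)|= 8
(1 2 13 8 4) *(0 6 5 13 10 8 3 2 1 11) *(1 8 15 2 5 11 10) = [6, 8, 1, 5, 10, 13, 11, 7, 4, 9, 15, 0, 12, 3, 14, 2] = (0 6 11)(1 8 4 10 15 2)(3 5 13)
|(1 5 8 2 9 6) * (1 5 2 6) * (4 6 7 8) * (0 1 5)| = 14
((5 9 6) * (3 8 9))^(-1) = (3 5 6 9 8)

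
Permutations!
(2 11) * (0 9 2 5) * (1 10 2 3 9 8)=(0 8 1 10 2 11 5)(3 9)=[8, 10, 11, 9, 4, 0, 6, 7, 1, 3, 2, 5]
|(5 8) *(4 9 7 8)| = 5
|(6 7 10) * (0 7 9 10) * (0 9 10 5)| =|(0 7 9 5)(6 10)| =4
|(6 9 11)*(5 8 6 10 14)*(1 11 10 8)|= |(1 11 8 6 9 10 14 5)|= 8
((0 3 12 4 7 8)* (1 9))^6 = (12)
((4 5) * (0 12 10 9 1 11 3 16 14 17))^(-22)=((0 12 10 9 1 11 3 16 14 17)(4 5))^(-22)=(0 14 3 1 10)(9 12 17 16 11)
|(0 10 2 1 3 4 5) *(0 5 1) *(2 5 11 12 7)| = 21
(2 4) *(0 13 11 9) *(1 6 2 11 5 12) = (0 13 5 12 1 6 2 4 11 9) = [13, 6, 4, 3, 11, 12, 2, 7, 8, 0, 10, 9, 1, 5]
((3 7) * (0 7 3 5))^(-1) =((0 7 5))^(-1) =(0 5 7)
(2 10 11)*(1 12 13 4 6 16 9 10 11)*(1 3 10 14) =[0, 12, 11, 10, 6, 5, 16, 7, 8, 14, 3, 2, 13, 4, 1, 15, 9] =(1 12 13 4 6 16 9 14)(2 11)(3 10)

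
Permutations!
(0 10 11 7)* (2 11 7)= [10, 1, 11, 3, 4, 5, 6, 0, 8, 9, 7, 2]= (0 10 7)(2 11)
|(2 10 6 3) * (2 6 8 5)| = 4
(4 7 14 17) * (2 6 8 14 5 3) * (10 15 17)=(2 6 8 14 10 15 17 4 7 5 3)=[0, 1, 6, 2, 7, 3, 8, 5, 14, 9, 15, 11, 12, 13, 10, 17, 16, 4]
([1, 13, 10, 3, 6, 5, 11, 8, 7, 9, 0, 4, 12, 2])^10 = (13)(4 6 11)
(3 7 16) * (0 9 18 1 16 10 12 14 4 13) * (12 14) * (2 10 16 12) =[9, 12, 10, 7, 13, 5, 6, 16, 8, 18, 14, 11, 2, 0, 4, 15, 3, 17, 1] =(0 9 18 1 12 2 10 14 4 13)(3 7 16)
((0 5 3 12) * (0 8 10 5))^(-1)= (3 5 10 8 12)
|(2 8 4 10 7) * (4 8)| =|(2 4 10 7)| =4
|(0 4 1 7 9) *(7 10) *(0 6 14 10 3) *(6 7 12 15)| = |(0 4 1 3)(6 14 10 12 15)(7 9)| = 20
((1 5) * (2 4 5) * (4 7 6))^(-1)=(1 5 4 6 7 2)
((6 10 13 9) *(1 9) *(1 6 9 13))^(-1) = (1 10 6 13)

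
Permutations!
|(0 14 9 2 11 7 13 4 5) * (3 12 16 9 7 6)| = |(0 14 7 13 4 5)(2 11 6 3 12 16 9)| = 42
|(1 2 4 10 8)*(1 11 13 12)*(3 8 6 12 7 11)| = 6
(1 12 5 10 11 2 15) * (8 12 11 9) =[0, 11, 15, 3, 4, 10, 6, 7, 12, 8, 9, 2, 5, 13, 14, 1] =(1 11 2 15)(5 10 9 8 12)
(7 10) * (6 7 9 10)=(6 7)(9 10)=[0, 1, 2, 3, 4, 5, 7, 6, 8, 10, 9]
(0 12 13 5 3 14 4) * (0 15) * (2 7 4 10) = (0 12 13 5 3 14 10 2 7 4 15) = [12, 1, 7, 14, 15, 3, 6, 4, 8, 9, 2, 11, 13, 5, 10, 0]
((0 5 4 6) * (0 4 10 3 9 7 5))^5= (10)(4 6)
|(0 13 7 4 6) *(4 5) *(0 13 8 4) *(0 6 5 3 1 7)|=6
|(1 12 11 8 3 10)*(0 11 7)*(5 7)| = 9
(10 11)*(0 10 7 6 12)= [10, 1, 2, 3, 4, 5, 12, 6, 8, 9, 11, 7, 0]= (0 10 11 7 6 12)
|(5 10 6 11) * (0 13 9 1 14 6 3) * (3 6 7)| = 28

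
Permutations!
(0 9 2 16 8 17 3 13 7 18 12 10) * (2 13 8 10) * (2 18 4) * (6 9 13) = (0 13 7 4 2 16 10)(3 8 17)(6 9)(12 18) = [13, 1, 16, 8, 2, 5, 9, 4, 17, 6, 0, 11, 18, 7, 14, 15, 10, 3, 12]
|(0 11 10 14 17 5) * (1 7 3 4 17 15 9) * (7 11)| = 6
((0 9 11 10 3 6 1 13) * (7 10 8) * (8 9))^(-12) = ((0 8 7 10 3 6 1 13)(9 11))^(-12) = (0 3)(1 7)(6 8)(10 13)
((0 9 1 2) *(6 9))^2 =(0 9 2 6 1)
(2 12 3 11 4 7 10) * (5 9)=(2 12 3 11 4 7 10)(5 9)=[0, 1, 12, 11, 7, 9, 6, 10, 8, 5, 2, 4, 3]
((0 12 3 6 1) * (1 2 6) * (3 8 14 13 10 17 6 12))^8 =(17)(0 1 3)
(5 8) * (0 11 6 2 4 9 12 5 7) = [11, 1, 4, 3, 9, 8, 2, 0, 7, 12, 10, 6, 5] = (0 11 6 2 4 9 12 5 8 7)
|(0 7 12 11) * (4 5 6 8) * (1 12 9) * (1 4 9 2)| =30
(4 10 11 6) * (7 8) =(4 10 11 6)(7 8) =[0, 1, 2, 3, 10, 5, 4, 8, 7, 9, 11, 6]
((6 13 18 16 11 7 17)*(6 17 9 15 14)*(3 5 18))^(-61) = ((3 5 18 16 11 7 9 15 14 6 13))^(-61) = (3 7 13 11 6 16 14 18 15 5 9)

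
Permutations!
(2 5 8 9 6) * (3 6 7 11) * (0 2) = (0 2 5 8 9 7 11 3 6) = [2, 1, 5, 6, 4, 8, 0, 11, 9, 7, 10, 3]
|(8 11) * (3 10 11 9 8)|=|(3 10 11)(8 9)|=6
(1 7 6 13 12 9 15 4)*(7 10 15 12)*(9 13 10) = [0, 9, 2, 3, 1, 5, 10, 6, 8, 12, 15, 11, 13, 7, 14, 4] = (1 9 12 13 7 6 10 15 4)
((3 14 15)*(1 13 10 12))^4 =(3 14 15)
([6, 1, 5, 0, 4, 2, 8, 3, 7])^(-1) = (0 3 7 8 6)(2 5)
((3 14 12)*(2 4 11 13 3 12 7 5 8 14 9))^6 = (5 14)(7 8) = ((2 4 11 13 3 9)(5 8 14 7))^6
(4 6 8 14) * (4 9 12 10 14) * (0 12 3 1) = (0 12 10 14 9 3 1)(4 6 8) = [12, 0, 2, 1, 6, 5, 8, 7, 4, 3, 14, 11, 10, 13, 9]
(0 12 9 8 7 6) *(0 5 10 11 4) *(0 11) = (0 12 9 8 7 6 5 10)(4 11) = [12, 1, 2, 3, 11, 10, 5, 6, 7, 8, 0, 4, 9]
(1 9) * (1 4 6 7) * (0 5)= (0 5)(1 9 4 6 7)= [5, 9, 2, 3, 6, 0, 7, 1, 8, 4]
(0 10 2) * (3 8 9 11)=(0 10 2)(3 8 9 11)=[10, 1, 0, 8, 4, 5, 6, 7, 9, 11, 2, 3]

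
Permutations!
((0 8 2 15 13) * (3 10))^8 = ((0 8 2 15 13)(3 10))^8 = (0 15 8 13 2)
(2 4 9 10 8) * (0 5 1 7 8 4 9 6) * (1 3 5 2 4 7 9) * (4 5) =(0 2 1 9 10 7 8 5 3 4 6) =[2, 9, 1, 4, 6, 3, 0, 8, 5, 10, 7]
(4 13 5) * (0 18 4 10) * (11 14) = [18, 1, 2, 3, 13, 10, 6, 7, 8, 9, 0, 14, 12, 5, 11, 15, 16, 17, 4] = (0 18 4 13 5 10)(11 14)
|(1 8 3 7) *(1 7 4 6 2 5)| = |(1 8 3 4 6 2 5)| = 7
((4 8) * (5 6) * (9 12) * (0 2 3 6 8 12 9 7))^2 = (0 3 5 4 7 2 6 8 12)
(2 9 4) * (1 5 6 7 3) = (1 5 6 7 3)(2 9 4) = [0, 5, 9, 1, 2, 6, 7, 3, 8, 4]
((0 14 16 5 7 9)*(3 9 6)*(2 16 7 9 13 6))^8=((0 14 7 2 16 5 9)(3 13 6))^8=(0 14 7 2 16 5 9)(3 6 13)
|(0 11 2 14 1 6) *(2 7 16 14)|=7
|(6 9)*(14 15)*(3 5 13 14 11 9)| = 8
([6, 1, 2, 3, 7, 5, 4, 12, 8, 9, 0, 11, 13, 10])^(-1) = (0 10 13 12 7 4 6)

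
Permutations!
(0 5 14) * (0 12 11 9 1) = (0 5 14 12 11 9 1) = [5, 0, 2, 3, 4, 14, 6, 7, 8, 1, 10, 9, 11, 13, 12]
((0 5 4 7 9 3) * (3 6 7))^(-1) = (0 3 4 5)(6 9 7)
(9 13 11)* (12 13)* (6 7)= (6 7)(9 12 13 11)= [0, 1, 2, 3, 4, 5, 7, 6, 8, 12, 10, 9, 13, 11]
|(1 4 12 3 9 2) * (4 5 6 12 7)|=14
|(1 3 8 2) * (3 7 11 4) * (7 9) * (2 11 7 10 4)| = 8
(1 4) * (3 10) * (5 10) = (1 4)(3 5 10) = [0, 4, 2, 5, 1, 10, 6, 7, 8, 9, 3]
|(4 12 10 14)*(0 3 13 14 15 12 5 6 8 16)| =9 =|(0 3 13 14 4 5 6 8 16)(10 15 12)|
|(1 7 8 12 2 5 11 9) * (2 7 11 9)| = 15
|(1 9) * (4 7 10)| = |(1 9)(4 7 10)| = 6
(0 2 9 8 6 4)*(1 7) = [2, 7, 9, 3, 0, 5, 4, 1, 6, 8] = (0 2 9 8 6 4)(1 7)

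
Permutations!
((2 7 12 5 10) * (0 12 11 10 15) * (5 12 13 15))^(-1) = ((0 13 15)(2 7 11 10))^(-1) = (0 15 13)(2 10 11 7)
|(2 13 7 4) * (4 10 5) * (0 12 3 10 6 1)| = |(0 12 3 10 5 4 2 13 7 6 1)| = 11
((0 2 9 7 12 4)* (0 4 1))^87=(0 7)(1 9)(2 12)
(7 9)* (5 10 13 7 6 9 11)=(5 10 13 7 11)(6 9)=[0, 1, 2, 3, 4, 10, 9, 11, 8, 6, 13, 5, 12, 7]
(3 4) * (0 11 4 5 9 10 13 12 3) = (0 11 4)(3 5 9 10 13 12) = [11, 1, 2, 5, 0, 9, 6, 7, 8, 10, 13, 4, 3, 12]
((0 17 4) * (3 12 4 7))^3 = (0 3)(4 7)(12 17)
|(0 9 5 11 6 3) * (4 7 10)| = 6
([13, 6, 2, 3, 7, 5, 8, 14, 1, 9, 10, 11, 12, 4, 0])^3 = (0 7 13 14 4)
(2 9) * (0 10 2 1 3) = [10, 3, 9, 0, 4, 5, 6, 7, 8, 1, 2] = (0 10 2 9 1 3)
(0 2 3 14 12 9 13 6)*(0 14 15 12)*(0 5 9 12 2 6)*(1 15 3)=(0 6 14 5 9 13)(1 15 2)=[6, 15, 1, 3, 4, 9, 14, 7, 8, 13, 10, 11, 12, 0, 5, 2]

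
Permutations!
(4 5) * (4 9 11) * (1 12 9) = [0, 12, 2, 3, 5, 1, 6, 7, 8, 11, 10, 4, 9] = (1 12 9 11 4 5)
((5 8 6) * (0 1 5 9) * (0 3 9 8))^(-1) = ((0 1 5)(3 9)(6 8))^(-1) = (0 5 1)(3 9)(6 8)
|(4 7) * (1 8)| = |(1 8)(4 7)| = 2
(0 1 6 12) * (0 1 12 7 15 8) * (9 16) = [12, 6, 2, 3, 4, 5, 7, 15, 0, 16, 10, 11, 1, 13, 14, 8, 9] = (0 12 1 6 7 15 8)(9 16)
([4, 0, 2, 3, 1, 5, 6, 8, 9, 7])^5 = [1, 4, 2, 3, 0, 5, 6, 9, 7, 8]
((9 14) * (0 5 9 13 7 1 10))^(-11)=(0 7 9 10 13 5 1 14)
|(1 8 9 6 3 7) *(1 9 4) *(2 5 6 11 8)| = 10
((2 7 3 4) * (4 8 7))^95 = ((2 4)(3 8 7))^95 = (2 4)(3 7 8)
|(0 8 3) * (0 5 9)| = |(0 8 3 5 9)| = 5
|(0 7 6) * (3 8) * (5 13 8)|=|(0 7 6)(3 5 13 8)|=12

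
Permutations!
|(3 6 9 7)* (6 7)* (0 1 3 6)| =|(0 1 3 7 6 9)| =6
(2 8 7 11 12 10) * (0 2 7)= (0 2 8)(7 11 12 10)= [2, 1, 8, 3, 4, 5, 6, 11, 0, 9, 7, 12, 10]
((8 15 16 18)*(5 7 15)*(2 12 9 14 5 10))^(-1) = (2 10 8 18 16 15 7 5 14 9 12)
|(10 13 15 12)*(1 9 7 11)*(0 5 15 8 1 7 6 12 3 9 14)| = 12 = |(0 5 15 3 9 6 12 10 13 8 1 14)(7 11)|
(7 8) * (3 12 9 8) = (3 12 9 8 7) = [0, 1, 2, 12, 4, 5, 6, 3, 7, 8, 10, 11, 9]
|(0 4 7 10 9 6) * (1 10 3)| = |(0 4 7 3 1 10 9 6)| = 8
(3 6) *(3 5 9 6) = [0, 1, 2, 3, 4, 9, 5, 7, 8, 6] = (5 9 6)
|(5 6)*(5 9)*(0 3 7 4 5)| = |(0 3 7 4 5 6 9)| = 7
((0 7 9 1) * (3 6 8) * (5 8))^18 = (0 9)(1 7)(3 5)(6 8)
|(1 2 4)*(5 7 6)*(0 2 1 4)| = 6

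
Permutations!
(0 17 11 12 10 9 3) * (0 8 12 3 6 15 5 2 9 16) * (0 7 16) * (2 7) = [17, 1, 9, 8, 4, 7, 15, 16, 12, 6, 0, 3, 10, 13, 14, 5, 2, 11] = (0 17 11 3 8 12 10)(2 9 6 15 5 7 16)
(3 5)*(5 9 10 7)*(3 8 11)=[0, 1, 2, 9, 4, 8, 6, 5, 11, 10, 7, 3]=(3 9 10 7 5 8 11)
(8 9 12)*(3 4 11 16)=(3 4 11 16)(8 9 12)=[0, 1, 2, 4, 11, 5, 6, 7, 9, 12, 10, 16, 8, 13, 14, 15, 3]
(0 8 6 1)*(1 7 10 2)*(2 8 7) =[7, 0, 1, 3, 4, 5, 2, 10, 6, 9, 8] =(0 7 10 8 6 2 1)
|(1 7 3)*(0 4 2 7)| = 6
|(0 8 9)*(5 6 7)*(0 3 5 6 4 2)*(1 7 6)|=|(0 8 9 3 5 4 2)(1 7)|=14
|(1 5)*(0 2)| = |(0 2)(1 5)| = 2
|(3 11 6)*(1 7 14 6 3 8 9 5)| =14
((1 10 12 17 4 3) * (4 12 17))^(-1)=((1 10 17 12 4 3))^(-1)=(1 3 4 12 17 10)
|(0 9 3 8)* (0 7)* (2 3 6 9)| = 10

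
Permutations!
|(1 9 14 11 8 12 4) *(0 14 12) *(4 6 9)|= 12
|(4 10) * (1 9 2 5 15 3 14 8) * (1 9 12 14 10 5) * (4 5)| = |(1 12 14 8 9 2)(3 10 5 15)| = 12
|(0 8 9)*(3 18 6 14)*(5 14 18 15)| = |(0 8 9)(3 15 5 14)(6 18)| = 12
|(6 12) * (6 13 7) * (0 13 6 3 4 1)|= |(0 13 7 3 4 1)(6 12)|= 6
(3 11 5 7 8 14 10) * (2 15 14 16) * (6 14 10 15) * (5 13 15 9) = [0, 1, 6, 11, 4, 7, 14, 8, 16, 5, 3, 13, 12, 15, 9, 10, 2] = (2 6 14 9 5 7 8 16)(3 11 13 15 10)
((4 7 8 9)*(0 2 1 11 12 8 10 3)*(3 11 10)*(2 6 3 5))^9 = ((0 6 3)(1 10 11 12 8 9 4 7 5 2))^9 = (1 2 5 7 4 9 8 12 11 10)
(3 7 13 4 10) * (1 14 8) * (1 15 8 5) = (1 14 5)(3 7 13 4 10)(8 15) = [0, 14, 2, 7, 10, 1, 6, 13, 15, 9, 3, 11, 12, 4, 5, 8]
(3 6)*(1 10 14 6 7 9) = (1 10 14 6 3 7 9) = [0, 10, 2, 7, 4, 5, 3, 9, 8, 1, 14, 11, 12, 13, 6]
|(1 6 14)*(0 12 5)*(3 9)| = |(0 12 5)(1 6 14)(3 9)| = 6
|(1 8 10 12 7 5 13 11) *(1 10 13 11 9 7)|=9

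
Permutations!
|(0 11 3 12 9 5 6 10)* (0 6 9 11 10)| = |(0 10 6)(3 12 11)(5 9)| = 6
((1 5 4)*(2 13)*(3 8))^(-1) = (1 4 5)(2 13)(3 8)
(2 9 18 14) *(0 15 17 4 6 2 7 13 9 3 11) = (0 15 17 4 6 2 3 11)(7 13 9 18 14) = [15, 1, 3, 11, 6, 5, 2, 13, 8, 18, 10, 0, 12, 9, 7, 17, 16, 4, 14]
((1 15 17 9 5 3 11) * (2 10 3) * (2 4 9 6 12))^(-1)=((1 15 17 6 12 2 10 3 11)(4 9 5))^(-1)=(1 11 3 10 2 12 6 17 15)(4 5 9)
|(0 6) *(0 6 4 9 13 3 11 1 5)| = 8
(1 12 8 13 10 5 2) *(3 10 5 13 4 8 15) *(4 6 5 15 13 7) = (1 12 13 15 3 10 7 4 8 6 5 2) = [0, 12, 1, 10, 8, 2, 5, 4, 6, 9, 7, 11, 13, 15, 14, 3]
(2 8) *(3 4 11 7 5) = [0, 1, 8, 4, 11, 3, 6, 5, 2, 9, 10, 7] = (2 8)(3 4 11 7 5)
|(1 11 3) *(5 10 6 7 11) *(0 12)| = |(0 12)(1 5 10 6 7 11 3)| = 14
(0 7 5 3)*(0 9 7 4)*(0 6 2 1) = (0 4 6 2 1)(3 9 7 5) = [4, 0, 1, 9, 6, 3, 2, 5, 8, 7]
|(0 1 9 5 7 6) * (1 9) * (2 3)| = |(0 9 5 7 6)(2 3)| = 10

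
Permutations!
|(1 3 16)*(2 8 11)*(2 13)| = 12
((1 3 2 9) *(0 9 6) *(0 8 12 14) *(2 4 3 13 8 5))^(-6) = ((0 9 1 13 8 12 14)(2 6 5)(3 4))^(-6) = (0 9 1 13 8 12 14)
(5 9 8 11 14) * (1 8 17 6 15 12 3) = (1 8 11 14 5 9 17 6 15 12 3) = [0, 8, 2, 1, 4, 9, 15, 7, 11, 17, 10, 14, 3, 13, 5, 12, 16, 6]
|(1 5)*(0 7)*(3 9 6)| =|(0 7)(1 5)(3 9 6)| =6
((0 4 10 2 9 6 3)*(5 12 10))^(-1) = (0 3 6 9 2 10 12 5 4)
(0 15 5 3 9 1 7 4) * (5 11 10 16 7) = (0 15 11 10 16 7 4)(1 5 3 9) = [15, 5, 2, 9, 0, 3, 6, 4, 8, 1, 16, 10, 12, 13, 14, 11, 7]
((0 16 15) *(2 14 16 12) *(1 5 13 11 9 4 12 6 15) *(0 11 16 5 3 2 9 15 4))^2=((0 6 4 12 9)(1 3 2 14 5 13 16)(11 15))^2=(0 4 9 6 12)(1 2 5 16 3 14 13)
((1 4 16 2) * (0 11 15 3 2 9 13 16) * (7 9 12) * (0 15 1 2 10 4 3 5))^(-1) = (0 5 15 4 10 3 1 11)(7 12 16 13 9)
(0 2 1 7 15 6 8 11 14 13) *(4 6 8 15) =(0 2 1 7 4 6 15 8 11 14 13) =[2, 7, 1, 3, 6, 5, 15, 4, 11, 9, 10, 14, 12, 0, 13, 8]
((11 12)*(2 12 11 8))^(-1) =(2 8 12)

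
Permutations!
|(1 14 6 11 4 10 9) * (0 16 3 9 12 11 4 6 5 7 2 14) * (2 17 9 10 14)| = |(0 16 3 10 12 11 6 4 14 5 7 17 9 1)| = 14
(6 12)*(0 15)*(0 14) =(0 15 14)(6 12) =[15, 1, 2, 3, 4, 5, 12, 7, 8, 9, 10, 11, 6, 13, 0, 14]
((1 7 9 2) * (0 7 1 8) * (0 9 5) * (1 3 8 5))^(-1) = (0 5 2 9 8 3 1 7) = ((0 7 1 3 8 9 2 5))^(-1)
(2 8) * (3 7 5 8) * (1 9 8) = (1 9 8 2 3 7 5) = [0, 9, 3, 7, 4, 1, 6, 5, 2, 8]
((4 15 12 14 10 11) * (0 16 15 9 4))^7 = (16)(4 9)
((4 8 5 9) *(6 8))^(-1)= (4 9 5 8 6)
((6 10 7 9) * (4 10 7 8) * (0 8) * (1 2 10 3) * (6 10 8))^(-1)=(0 10 9 7 6)(1 3 4 8 2)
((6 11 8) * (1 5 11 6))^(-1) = ((1 5 11 8))^(-1) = (1 8 11 5)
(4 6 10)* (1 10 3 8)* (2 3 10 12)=(1 12 2 3 8)(4 6 10)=[0, 12, 3, 8, 6, 5, 10, 7, 1, 9, 4, 11, 2]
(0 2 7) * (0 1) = [2, 0, 7, 3, 4, 5, 6, 1] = (0 2 7 1)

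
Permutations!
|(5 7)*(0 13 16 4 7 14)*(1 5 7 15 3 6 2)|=11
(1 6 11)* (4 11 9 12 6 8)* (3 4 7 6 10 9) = (1 8 7 6 3 4 11)(9 12 10) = [0, 8, 2, 4, 11, 5, 3, 6, 7, 12, 9, 1, 10]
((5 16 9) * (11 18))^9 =((5 16 9)(11 18))^9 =(11 18)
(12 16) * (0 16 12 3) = (0 16 3) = [16, 1, 2, 0, 4, 5, 6, 7, 8, 9, 10, 11, 12, 13, 14, 15, 3]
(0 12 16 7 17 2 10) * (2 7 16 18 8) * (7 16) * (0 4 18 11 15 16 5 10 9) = (0 12 11 15 16 7 17 5 10 4 18 8 2 9) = [12, 1, 9, 3, 18, 10, 6, 17, 2, 0, 4, 15, 11, 13, 14, 16, 7, 5, 8]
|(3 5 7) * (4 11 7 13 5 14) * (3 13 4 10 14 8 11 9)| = |(3 8 11 7 13 5 4 9)(10 14)| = 8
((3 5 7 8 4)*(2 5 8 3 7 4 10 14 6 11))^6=(2 10 4 6 3)(5 14 7 11 8)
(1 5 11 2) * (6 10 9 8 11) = (1 5 6 10 9 8 11 2) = [0, 5, 1, 3, 4, 6, 10, 7, 11, 8, 9, 2]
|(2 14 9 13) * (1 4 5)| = 12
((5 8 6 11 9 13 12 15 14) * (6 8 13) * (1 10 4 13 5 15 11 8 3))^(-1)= (1 3 8 6 9 11 12 13 4 10)(14 15)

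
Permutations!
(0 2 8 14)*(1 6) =[2, 6, 8, 3, 4, 5, 1, 7, 14, 9, 10, 11, 12, 13, 0] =(0 2 8 14)(1 6)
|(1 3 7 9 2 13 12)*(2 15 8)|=9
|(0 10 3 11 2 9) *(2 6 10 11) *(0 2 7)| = |(0 11 6 10 3 7)(2 9)| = 6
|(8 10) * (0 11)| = 2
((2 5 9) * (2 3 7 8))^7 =(2 5 9 3 7 8)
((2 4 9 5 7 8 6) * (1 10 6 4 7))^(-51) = (1 2 4)(5 6 8)(7 9 10)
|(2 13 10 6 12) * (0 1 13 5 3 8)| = |(0 1 13 10 6 12 2 5 3 8)| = 10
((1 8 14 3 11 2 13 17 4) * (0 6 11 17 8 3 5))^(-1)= (0 5 14 8 13 2 11 6)(1 4 17 3)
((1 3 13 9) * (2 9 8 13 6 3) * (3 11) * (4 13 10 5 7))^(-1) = (1 9 2)(3 11 6)(4 7 5 10 8 13)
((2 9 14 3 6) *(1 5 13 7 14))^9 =((1 5 13 7 14 3 6 2 9))^9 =(14)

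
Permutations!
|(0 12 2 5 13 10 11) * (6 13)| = |(0 12 2 5 6 13 10 11)| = 8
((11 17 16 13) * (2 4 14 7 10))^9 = (2 10 7 14 4)(11 17 16 13)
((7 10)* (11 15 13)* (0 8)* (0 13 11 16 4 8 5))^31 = (0 5)(4 16 13 8)(7 10)(11 15)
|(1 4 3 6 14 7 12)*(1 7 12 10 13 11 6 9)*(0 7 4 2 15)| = |(0 7 10 13 11 6 14 12 4 3 9 1 2 15)| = 14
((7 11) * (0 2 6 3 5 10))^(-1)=(0 10 5 3 6 2)(7 11)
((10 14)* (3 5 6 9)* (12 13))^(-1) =((3 5 6 9)(10 14)(12 13))^(-1) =(3 9 6 5)(10 14)(12 13)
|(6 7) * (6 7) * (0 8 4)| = 3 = |(0 8 4)|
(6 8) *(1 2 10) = (1 2 10)(6 8) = [0, 2, 10, 3, 4, 5, 8, 7, 6, 9, 1]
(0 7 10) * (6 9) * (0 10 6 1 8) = (10)(0 7 6 9 1 8) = [7, 8, 2, 3, 4, 5, 9, 6, 0, 1, 10]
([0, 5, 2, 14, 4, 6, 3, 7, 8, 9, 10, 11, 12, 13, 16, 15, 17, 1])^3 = [0, 3, 2, 17, 4, 14, 16, 7, 8, 9, 10, 11, 12, 13, 1, 15, 5, 6]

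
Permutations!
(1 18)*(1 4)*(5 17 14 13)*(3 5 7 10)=(1 18 4)(3 5 17 14 13 7 10)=[0, 18, 2, 5, 1, 17, 6, 10, 8, 9, 3, 11, 12, 7, 13, 15, 16, 14, 4]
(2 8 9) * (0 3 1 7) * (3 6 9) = (0 6 9 2 8 3 1 7) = [6, 7, 8, 1, 4, 5, 9, 0, 3, 2]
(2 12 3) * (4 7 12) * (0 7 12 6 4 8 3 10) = (0 7 6 4 12 10)(2 8 3) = [7, 1, 8, 2, 12, 5, 4, 6, 3, 9, 0, 11, 10]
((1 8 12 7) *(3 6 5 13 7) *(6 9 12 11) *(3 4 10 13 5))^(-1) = (1 7 13 10 4 12 9 3 6 11 8) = ((1 8 11 6 3 9 12 4 10 13 7))^(-1)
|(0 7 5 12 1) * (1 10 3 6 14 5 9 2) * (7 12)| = 11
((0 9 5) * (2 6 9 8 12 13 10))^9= (13)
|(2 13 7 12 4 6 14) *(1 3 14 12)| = |(1 3 14 2 13 7)(4 6 12)| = 6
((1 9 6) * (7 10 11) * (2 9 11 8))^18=(1 7 8 9)(2 6 11 10)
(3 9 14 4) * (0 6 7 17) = (0 6 7 17)(3 9 14 4) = [6, 1, 2, 9, 3, 5, 7, 17, 8, 14, 10, 11, 12, 13, 4, 15, 16, 0]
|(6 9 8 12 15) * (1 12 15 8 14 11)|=|(1 12 8 15 6 9 14 11)|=8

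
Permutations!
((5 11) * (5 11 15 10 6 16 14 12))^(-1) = (5 12 14 16 6 10 15)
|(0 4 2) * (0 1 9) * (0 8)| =|(0 4 2 1 9 8)| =6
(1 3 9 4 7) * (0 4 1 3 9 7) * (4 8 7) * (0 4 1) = (0 8 7 3 1 9) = [8, 9, 2, 1, 4, 5, 6, 3, 7, 0]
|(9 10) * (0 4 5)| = 6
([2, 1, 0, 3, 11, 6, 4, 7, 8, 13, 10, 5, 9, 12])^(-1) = (0 2)(4 6 5 11)(9 12 13)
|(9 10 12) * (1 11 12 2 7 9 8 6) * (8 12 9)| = 8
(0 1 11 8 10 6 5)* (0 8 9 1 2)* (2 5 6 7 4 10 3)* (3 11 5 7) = (0 7 4 10 3 2)(1 5 8 11 9) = [7, 5, 0, 2, 10, 8, 6, 4, 11, 1, 3, 9]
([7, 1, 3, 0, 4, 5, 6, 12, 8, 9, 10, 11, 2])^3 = (0 2 7 3 12)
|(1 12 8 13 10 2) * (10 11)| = |(1 12 8 13 11 10 2)| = 7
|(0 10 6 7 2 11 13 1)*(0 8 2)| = |(0 10 6 7)(1 8 2 11 13)| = 20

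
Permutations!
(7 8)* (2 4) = (2 4)(7 8) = [0, 1, 4, 3, 2, 5, 6, 8, 7]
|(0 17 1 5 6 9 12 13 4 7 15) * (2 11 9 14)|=14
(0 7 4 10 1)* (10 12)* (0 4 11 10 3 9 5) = (0 7 11 10 1 4 12 3 9 5) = [7, 4, 2, 9, 12, 0, 6, 11, 8, 5, 1, 10, 3]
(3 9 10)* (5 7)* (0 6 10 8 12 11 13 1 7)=(0 6 10 3 9 8 12 11 13 1 7 5)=[6, 7, 2, 9, 4, 0, 10, 5, 12, 8, 3, 13, 11, 1]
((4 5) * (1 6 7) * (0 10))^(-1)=(0 10)(1 7 6)(4 5)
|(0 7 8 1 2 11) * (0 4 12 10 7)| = |(1 2 11 4 12 10 7 8)| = 8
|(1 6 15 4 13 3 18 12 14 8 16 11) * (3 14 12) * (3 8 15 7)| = 8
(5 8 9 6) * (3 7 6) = (3 7 6 5 8 9) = [0, 1, 2, 7, 4, 8, 5, 6, 9, 3]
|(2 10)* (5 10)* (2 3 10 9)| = |(2 5 9)(3 10)| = 6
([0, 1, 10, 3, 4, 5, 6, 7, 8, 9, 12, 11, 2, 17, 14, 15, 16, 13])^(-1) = [0, 1, 12, 3, 4, 5, 6, 7, 8, 9, 2, 11, 10, 17, 14, 15, 16, 13]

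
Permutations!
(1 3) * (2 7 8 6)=(1 3)(2 7 8 6)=[0, 3, 7, 1, 4, 5, 2, 8, 6]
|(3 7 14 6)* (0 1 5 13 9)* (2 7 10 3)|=20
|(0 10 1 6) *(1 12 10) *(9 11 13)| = 6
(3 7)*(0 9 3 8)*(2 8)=(0 9 3 7 2 8)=[9, 1, 8, 7, 4, 5, 6, 2, 0, 3]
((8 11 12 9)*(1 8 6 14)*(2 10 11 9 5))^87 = (1 9 14 8 6)(2 11 5 10 12)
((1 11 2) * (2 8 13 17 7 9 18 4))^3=((1 11 8 13 17 7 9 18 4 2))^3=(1 13 9 2 8 7 4 11 17 18)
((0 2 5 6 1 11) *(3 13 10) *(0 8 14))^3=((0 2 5 6 1 11 8 14)(3 13 10))^3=(0 6 8 2 1 14 5 11)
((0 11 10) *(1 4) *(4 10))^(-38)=(0 4 10 11 1)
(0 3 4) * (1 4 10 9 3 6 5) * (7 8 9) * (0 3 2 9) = [6, 4, 9, 10, 3, 1, 5, 8, 0, 2, 7] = (0 6 5 1 4 3 10 7 8)(2 9)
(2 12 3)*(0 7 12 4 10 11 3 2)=(0 7 12 2 4 10 11 3)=[7, 1, 4, 0, 10, 5, 6, 12, 8, 9, 11, 3, 2]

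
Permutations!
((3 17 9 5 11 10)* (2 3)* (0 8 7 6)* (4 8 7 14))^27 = (2 10 11 5 9 17 3) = ((0 7 6)(2 3 17 9 5 11 10)(4 8 14))^27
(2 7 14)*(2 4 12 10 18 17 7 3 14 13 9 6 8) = (2 3 14 4 12 10 18 17 7 13 9 6 8) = [0, 1, 3, 14, 12, 5, 8, 13, 2, 6, 18, 11, 10, 9, 4, 15, 16, 7, 17]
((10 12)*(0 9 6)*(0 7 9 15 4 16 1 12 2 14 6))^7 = (0 2 4 6 1 9 10 15 14 16 7 12)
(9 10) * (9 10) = (10) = [0, 1, 2, 3, 4, 5, 6, 7, 8, 9, 10]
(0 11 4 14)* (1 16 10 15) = [11, 16, 2, 3, 14, 5, 6, 7, 8, 9, 15, 4, 12, 13, 0, 1, 10] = (0 11 4 14)(1 16 10 15)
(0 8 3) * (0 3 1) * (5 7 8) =(0 5 7 8 1) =[5, 0, 2, 3, 4, 7, 6, 8, 1]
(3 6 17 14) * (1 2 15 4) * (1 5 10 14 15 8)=(1 2 8)(3 6 17 15 4 5 10 14)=[0, 2, 8, 6, 5, 10, 17, 7, 1, 9, 14, 11, 12, 13, 3, 4, 16, 15]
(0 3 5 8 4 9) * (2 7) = (0 3 5 8 4 9)(2 7) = [3, 1, 7, 5, 9, 8, 6, 2, 4, 0]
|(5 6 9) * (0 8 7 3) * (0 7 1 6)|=6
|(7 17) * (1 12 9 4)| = 4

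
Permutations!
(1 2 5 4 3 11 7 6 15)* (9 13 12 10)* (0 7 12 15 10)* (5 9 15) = [7, 2, 9, 11, 3, 4, 10, 6, 8, 13, 15, 12, 0, 5, 14, 1] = (0 7 6 10 15 1 2 9 13 5 4 3 11 12)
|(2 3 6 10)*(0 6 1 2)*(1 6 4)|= |(0 4 1 2 3 6 10)|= 7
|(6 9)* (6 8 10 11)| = 5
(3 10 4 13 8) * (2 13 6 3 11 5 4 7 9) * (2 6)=[0, 1, 13, 10, 2, 4, 3, 9, 11, 6, 7, 5, 12, 8]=(2 13 8 11 5 4)(3 10 7 9 6)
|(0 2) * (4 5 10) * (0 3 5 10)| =4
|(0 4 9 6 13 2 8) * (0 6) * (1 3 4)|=20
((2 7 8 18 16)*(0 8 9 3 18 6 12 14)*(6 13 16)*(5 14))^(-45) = (0 3 8 18 13 6 16 12 2 5 7 14 9)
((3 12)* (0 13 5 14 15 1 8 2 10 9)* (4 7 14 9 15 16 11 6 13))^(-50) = (16)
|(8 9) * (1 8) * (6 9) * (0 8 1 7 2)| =6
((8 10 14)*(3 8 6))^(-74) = (3 8 10 14 6)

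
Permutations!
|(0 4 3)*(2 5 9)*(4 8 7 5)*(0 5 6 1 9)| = |(0 8 7 6 1 9 2 4 3 5)| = 10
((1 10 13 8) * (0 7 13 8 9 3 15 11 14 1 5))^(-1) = ((0 7 13 9 3 15 11 14 1 10 8 5))^(-1) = (0 5 8 10 1 14 11 15 3 9 13 7)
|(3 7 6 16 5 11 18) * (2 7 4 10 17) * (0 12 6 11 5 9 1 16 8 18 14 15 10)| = 21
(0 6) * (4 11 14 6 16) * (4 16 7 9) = [7, 1, 2, 3, 11, 5, 0, 9, 8, 4, 10, 14, 12, 13, 6, 15, 16] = (16)(0 7 9 4 11 14 6)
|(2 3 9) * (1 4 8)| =3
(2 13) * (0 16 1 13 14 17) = (0 16 1 13 2 14 17) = [16, 13, 14, 3, 4, 5, 6, 7, 8, 9, 10, 11, 12, 2, 17, 15, 1, 0]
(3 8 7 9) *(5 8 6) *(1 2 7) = (1 2 7 9 3 6 5 8) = [0, 2, 7, 6, 4, 8, 5, 9, 1, 3]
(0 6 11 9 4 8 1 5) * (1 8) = (0 6 11 9 4 1 5) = [6, 5, 2, 3, 1, 0, 11, 7, 8, 4, 10, 9]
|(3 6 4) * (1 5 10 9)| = 12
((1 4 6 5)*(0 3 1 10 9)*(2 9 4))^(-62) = (0 2 3 9 1)(4 5)(6 10)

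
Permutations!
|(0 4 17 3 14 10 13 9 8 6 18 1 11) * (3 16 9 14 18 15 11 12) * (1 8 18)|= 30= |(0 4 17 16 9 18 8 6 15 11)(1 12 3)(10 13 14)|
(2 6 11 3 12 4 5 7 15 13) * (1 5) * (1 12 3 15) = (1 5 7)(2 6 11 15 13)(4 12) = [0, 5, 6, 3, 12, 7, 11, 1, 8, 9, 10, 15, 4, 2, 14, 13]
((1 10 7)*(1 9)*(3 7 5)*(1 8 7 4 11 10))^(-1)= (3 5 10 11 4)(7 8 9)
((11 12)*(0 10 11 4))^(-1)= ((0 10 11 12 4))^(-1)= (0 4 12 11 10)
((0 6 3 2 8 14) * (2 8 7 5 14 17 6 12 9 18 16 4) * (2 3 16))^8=((0 12 9 18 2 7 5 14)(3 8 17 6 16 4))^8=(18)(3 17 16)(4 8 6)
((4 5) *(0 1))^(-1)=(0 1)(4 5)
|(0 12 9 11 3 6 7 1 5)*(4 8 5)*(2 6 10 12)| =40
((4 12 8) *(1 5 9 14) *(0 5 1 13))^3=(0 14 5 13 9)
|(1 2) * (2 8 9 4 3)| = |(1 8 9 4 3 2)| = 6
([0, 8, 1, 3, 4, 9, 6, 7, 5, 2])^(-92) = (1 9 8 2 5)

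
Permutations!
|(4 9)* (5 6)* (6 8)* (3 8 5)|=|(3 8 6)(4 9)|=6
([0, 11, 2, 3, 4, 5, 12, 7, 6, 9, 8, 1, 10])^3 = [0, 11, 2, 3, 4, 5, 8, 7, 10, 9, 12, 1, 6]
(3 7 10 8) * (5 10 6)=(3 7 6 5 10 8)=[0, 1, 2, 7, 4, 10, 5, 6, 3, 9, 8]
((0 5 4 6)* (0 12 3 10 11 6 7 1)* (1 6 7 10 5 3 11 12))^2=((0 3 5 4 10 12 11 7 6 1))^2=(0 5 10 11 6)(1 3 4 12 7)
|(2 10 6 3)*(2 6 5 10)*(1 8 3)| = 4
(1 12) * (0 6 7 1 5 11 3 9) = [6, 12, 2, 9, 4, 11, 7, 1, 8, 0, 10, 3, 5] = (0 6 7 1 12 5 11 3 9)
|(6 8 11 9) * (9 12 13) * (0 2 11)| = 8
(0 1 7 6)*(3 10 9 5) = (0 1 7 6)(3 10 9 5) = [1, 7, 2, 10, 4, 3, 0, 6, 8, 5, 9]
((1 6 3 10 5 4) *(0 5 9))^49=(0 5 4 1 6 3 10 9)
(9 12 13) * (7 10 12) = (7 10 12 13 9) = [0, 1, 2, 3, 4, 5, 6, 10, 8, 7, 12, 11, 13, 9]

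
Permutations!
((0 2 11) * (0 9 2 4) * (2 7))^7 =((0 4)(2 11 9 7))^7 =(0 4)(2 7 9 11)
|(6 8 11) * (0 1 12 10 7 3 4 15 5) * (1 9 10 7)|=30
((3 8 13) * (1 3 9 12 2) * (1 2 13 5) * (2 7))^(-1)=(1 5 8 3)(2 7)(9 13 12)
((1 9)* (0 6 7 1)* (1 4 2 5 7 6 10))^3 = (0 9 1 10)(2 4 7 5)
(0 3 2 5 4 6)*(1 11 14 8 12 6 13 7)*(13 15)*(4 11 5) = (0 3 2 4 15 13 7 1 5 11 14 8 12 6) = [3, 5, 4, 2, 15, 11, 0, 1, 12, 9, 10, 14, 6, 7, 8, 13]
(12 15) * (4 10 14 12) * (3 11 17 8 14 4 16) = (3 11 17 8 14 12 15 16)(4 10) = [0, 1, 2, 11, 10, 5, 6, 7, 14, 9, 4, 17, 15, 13, 12, 16, 3, 8]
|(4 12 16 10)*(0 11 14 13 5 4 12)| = |(0 11 14 13 5 4)(10 12 16)| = 6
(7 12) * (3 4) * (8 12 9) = (3 4)(7 9 8 12) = [0, 1, 2, 4, 3, 5, 6, 9, 12, 8, 10, 11, 7]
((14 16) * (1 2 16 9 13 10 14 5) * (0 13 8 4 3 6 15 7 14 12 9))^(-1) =(0 14 7 15 6 3 4 8 9 12 10 13)(1 5 16 2)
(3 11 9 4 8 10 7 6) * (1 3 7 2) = (1 3 11 9 4 8 10 2)(6 7) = [0, 3, 1, 11, 8, 5, 7, 6, 10, 4, 2, 9]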